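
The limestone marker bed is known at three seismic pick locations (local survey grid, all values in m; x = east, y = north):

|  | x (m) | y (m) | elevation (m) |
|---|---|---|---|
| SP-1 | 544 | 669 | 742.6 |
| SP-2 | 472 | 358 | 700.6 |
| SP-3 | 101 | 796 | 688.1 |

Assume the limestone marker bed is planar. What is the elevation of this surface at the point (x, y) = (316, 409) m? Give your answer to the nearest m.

Two edge vectors: SP-1→SP-2 = (-72, -311, -42), SP-1→SP-3 = (-443, 127, -54.5).
Normal n = (SP-1→SP-2) × (SP-1→SP-3) = (22283.5, 14682, -146917).
So ∂z/∂x = −n_x/n_z = 0.15167 and ∂z/∂y = −n_y/n_z = 0.09993.
Intercept c from SP-1: 742.6 − 82.51 − 66.86 = 593.23.
At (316, 409): z = 47.9 + 40.9 + 593.23 = 682.0 m.

682 m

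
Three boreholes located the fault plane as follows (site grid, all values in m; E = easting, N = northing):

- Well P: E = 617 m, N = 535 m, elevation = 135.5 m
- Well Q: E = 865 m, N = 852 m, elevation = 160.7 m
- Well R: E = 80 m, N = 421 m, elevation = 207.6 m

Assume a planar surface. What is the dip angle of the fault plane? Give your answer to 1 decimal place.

Let the plane be z = a·E + b·N + c.
Well Q−Well P: 248a + 317b = 25.2;  Well R−Well P: −537a − 114b = 72.1.
Solving gives a = −0.18124, b = 0.22129.
Gradient magnitude |∇z| = √(a² + b²) = √(0.03285 + 0.04897) = 0.28604.
True dip = arctan(0.28604) = 16.0°, dipping toward SE (azimuth ≈ 141°).

16.0°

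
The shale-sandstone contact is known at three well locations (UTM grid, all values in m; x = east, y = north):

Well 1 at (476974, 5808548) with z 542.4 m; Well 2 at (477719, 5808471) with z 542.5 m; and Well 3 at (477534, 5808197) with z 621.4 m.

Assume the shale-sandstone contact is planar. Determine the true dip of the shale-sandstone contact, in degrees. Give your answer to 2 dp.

15.15°

Two edge vectors: Well 1→Well 2 = (745, -77, 0.1), Well 1→Well 3 = (560, -351, 79).
Normal n = (Well 1→Well 2) × (Well 1→Well 3) = (-6047.9, -58799, -218375).
So ∂z/∂x = −n_x/n_z = −0.02770 and ∂z/∂y = −n_y/n_z = −0.26926.
Gradient magnitude |∇z| = √(a² + b²) = √(0.00077 + 0.07250) = 0.27068.
True dip = arctan(0.27068) = 15.15°, dipping toward N (azimuth ≈ 006°).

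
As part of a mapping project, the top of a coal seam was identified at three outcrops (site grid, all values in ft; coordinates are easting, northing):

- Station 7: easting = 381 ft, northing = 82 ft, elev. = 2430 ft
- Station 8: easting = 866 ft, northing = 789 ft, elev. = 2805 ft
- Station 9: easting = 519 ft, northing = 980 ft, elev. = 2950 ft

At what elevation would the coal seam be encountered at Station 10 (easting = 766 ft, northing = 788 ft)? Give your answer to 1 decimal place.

Two edge vectors: Station 7→Station 8 = (485, 707, 375), Station 7→Station 9 = (138, 898, 520).
Normal n = (Station 7→Station 8) × (Station 7→Station 9) = (30890, -200450, 337964).
So ∂z/∂easting = −n_x/n_z = −0.09140 and ∂z/∂northing = −n_y/n_z = 0.59311.
Intercept c from Station 7: 2430 + 34.82 − 48.64 = 2416.19.
At (766, 788): z = −70.0 + 467.4 + 2416.19 = 2813.5 ft.

2813.5 ft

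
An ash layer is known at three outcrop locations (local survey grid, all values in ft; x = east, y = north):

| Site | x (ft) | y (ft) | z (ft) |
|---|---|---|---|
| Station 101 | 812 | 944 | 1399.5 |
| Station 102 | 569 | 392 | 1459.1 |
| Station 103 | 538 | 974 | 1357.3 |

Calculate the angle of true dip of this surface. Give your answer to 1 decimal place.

Let the plane be z = a·x + b·y + c.
Station 102−Station 101: −243a − 552b = 59.6;  Station 103−Station 101: −274a + 30b = −42.2.
Solving gives a = 0.13565, b = −0.16769.
Gradient magnitude |∇z| = √(a² + b²) = √(0.01840 + 0.02812) = 0.21569.
True dip = arctan(0.21569) = 12.2°, dipping toward NW (azimuth ≈ 321°).

12.2°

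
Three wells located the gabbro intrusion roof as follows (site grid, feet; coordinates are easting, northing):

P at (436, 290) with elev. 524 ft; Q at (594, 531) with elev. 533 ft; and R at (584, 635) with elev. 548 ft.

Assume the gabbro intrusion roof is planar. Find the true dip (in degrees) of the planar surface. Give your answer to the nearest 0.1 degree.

10.9°

Let the plane be z = a·easting + b·northing + c.
Q−P: 158a + 241b = 9;  R−P: 148a + 345b = 24.
Solving gives a = −0.14218, b = 0.13056.
Gradient magnitude |∇z| = √(a² + b²) = √(0.02022 + 0.01705) = 0.19303.
True dip = arctan(0.19303) = 10.9°, dipping toward SE (azimuth ≈ 133°).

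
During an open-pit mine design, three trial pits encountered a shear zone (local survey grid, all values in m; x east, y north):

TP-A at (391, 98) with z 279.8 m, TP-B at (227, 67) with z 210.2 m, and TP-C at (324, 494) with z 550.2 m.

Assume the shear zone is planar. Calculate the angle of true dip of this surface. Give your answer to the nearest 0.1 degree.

38.1°

Two edge vectors: TP-A→TP-B = (-164, -31, -69.6), TP-A→TP-C = (-67, 396, 270.4).
Normal n = (TP-A→TP-B) × (TP-A→TP-C) = (19179.2, 49008.8, -67021).
So ∂z/∂x = −n_x/n_z = 0.28617 and ∂z/∂y = −n_y/n_z = 0.73125.
Gradient magnitude |∇z| = √(a² + b²) = √(0.08189 + 0.53472) = 0.78525.
True dip = arctan(0.78525) = 38.1°, dipping toward SSW (azimuth ≈ 201°).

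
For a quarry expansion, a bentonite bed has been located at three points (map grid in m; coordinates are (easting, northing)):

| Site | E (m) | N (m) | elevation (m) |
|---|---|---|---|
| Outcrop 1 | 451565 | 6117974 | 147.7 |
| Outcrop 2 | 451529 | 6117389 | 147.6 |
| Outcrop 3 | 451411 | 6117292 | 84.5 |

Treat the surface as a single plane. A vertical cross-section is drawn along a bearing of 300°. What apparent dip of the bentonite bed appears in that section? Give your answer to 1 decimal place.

Let the plane be z = a·E + b·N + c.
Outcrop 2−Outcrop 1: −36a − 585b = −0.1;  Outcrop 3−Outcrop 1: −154a − 682b = −63.2.
Solving gives a = 0.56309, b = −0.03448.
Unit vector along 300° is (sin 300°, cos 300°) = (-0.8660, 0.5000).
Slope in that direction = a·(-0.8660) + b·(0.5000) = −0.50489.
Apparent dip = arctan|0.50489| = 26.8° (true dip is 29.4°, so apparent ≤ true as expected).

26.8°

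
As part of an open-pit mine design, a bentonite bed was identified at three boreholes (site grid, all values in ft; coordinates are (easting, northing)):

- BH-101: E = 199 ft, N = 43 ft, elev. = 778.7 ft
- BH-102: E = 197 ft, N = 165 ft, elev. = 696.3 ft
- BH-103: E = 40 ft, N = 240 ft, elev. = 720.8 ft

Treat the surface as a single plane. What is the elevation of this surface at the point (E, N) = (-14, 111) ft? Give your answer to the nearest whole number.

Let the plane be z = a·E + b·N + c.
BH-102−BH-101: −2a + 122b = −82.4;  BH-103−BH-101: −159a + 197b = −57.9.
Solving gives a = −0.48248, b = −0.68332.
Then c = 778.7 − a·199 − b·43 = 904.10.
At (-14, 111): z = 6.8 − 75.8 + 904.10 = 835.0 ft.

835 ft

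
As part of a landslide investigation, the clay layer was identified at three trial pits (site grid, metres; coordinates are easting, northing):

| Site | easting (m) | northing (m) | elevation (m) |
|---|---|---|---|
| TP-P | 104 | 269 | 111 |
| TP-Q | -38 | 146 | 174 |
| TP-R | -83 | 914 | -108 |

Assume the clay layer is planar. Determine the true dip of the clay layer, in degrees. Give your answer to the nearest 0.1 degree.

Let the plane be z = a·easting + b·northing + c.
TP-Q−TP-P: −142a − 123b = 63;  TP-R−TP-P: −187a + 645b = −219.
Solving gives a = −0.11954, b = −0.37419.
Gradient magnitude |∇z| = √(a² + b²) = √(0.01429 + 0.14002) = 0.39282.
True dip = arctan(0.39282) = 21.4°, dipping toward NNE (azimuth ≈ 018°).

21.4°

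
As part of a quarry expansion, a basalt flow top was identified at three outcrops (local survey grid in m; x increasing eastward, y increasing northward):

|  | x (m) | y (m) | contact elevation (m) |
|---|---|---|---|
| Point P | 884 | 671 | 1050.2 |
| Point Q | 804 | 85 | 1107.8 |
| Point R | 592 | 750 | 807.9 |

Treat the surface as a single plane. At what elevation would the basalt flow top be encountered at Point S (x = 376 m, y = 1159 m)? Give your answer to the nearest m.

557 m

Let the plane be z = a·x + b·y + c.
Point Q−Point P: −80a − 586b = 57.6;  Point R−Point P: −292a + 79b = −242.3.
Solving gives a = 0.77459, b = −0.20404.
Then c = 1050.2 − a·884 − b·671 = 502.37.
At (376, 1159): z = 291.2 − 236.5 + 502.37 = 557.1 m.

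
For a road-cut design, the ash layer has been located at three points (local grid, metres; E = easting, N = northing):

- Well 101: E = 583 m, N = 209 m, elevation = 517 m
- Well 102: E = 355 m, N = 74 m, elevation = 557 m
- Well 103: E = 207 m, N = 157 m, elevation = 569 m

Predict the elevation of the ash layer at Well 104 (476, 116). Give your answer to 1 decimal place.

Two edge vectors: Well 101→Well 102 = (-228, -135, 40), Well 101→Well 103 = (-376, -52, 52).
Normal n = (Well 101→Well 102) × (Well 101→Well 103) = (-4940, -3184, -38904).
So ∂z/∂E = −n_x/n_z = −0.12698 and ∂z/∂N = −n_y/n_z = −0.08184.
Intercept c from Well 101: 517 + 74.03 + 17.11 = 608.13.
At (476, 116): z = −60.4 − 9.5 + 608.13 = 538.2 m.

538.2 m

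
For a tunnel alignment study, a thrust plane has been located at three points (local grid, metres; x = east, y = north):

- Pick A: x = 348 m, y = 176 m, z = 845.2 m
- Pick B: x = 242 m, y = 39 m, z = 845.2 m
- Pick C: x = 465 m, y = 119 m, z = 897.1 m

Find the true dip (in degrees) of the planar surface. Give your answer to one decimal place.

22.2°

Let the plane be z = a·x + b·y + c.
Pick B−Pick A: −106a − 137b = 0;  Pick C−Pick A: 117a − 57b = 51.9.
Solving gives a = 0.32216, b = −0.24926.
Gradient magnitude |∇z| = √(a² + b²) = √(0.10378 + 0.06213) = 0.40733.
True dip = arctan(0.40733) = 22.2°, dipping toward NW (azimuth ≈ 308°).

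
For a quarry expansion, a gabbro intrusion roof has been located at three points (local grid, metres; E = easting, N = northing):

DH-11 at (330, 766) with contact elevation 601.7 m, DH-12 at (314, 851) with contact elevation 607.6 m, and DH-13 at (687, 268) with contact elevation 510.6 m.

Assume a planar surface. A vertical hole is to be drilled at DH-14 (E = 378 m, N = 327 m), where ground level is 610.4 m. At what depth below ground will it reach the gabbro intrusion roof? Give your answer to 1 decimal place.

31.7 m

Two edge vectors: DH-11→DH-12 = (-16, 85, 5.9), DH-11→DH-13 = (357, -498, -91.1).
Normal n = (DH-11→DH-12) × (DH-11→DH-13) = (-4805.3, 648.7, -22377).
So ∂z/∂E = −n_x/n_z = −0.21474 and ∂z/∂N = −n_y/n_z = 0.02899.
Intercept c from DH-11: 601.7 + 70.87 − 22.21 = 650.36.
At (378, 327): z_contact = −81.17 + 9.48 + 650.36 = 578.67 m.
Depth below ground = 610.4 − 578.67 = 31.7 m.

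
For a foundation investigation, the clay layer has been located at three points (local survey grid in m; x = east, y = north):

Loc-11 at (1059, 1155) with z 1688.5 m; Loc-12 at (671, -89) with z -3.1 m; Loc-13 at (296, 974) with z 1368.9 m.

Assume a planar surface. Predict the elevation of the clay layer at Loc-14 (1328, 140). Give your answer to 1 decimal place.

369.2 m

Let the plane be z = a·x + b·y + c.
Loc-12−Loc-11: −388a − 1244b = −1691.6;  Loc-13−Loc-11: −763a − 181b = −319.6.
Solving gives a = 0.103992, b = 1.327372.
Then c = 1688.5 − a·1059 − b·1155 = 45.26.
At (1328, 140): z = 138.1 + 185.8 + 45.26 = 369.2 m.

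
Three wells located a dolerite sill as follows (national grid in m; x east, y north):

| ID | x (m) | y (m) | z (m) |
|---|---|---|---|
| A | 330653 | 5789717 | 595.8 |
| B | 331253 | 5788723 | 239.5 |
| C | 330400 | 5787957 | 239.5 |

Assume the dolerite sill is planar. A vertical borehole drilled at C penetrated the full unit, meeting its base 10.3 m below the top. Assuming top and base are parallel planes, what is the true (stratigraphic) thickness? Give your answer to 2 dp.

Two edge vectors: A→B = (600, -994, -356.3), A→C = (-253, -1760, -356.3).
Normal n = (A→B) × (A→C) = (-272925.8, 303923.9, -1307482).
So ∂z/∂x = −n_x/n_z = −0.20874 and ∂z/∂y = −n_y/n_z = 0.23245.
|∇z| = √(a²+b²) = 0.31242, so dip δ = arctan(0.31242) = 17.35°.
True thickness = vertical thickness × cos δ = 10.3 × cos 17.35° = 9.83 m.

9.83 m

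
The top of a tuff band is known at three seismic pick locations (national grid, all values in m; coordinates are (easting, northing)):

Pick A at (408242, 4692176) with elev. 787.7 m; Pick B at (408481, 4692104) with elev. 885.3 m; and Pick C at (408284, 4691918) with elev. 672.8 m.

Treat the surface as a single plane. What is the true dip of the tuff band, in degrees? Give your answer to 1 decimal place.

Two edge vectors: Pick A→Pick B = (239, -72, 97.6), Pick A→Pick C = (42, -258, -114.9).
Normal n = (Pick A→Pick B) × (Pick A→Pick C) = (33453.6, 31560.3, -58638).
So ∂z/∂E = −n_x/n_z = 0.57051 and ∂z/∂N = −n_y/n_z = 0.53822.
Gradient magnitude |∇z| = √(a² + b²) = √(0.32548 + 0.28968) = 0.78433.
True dip = arctan(0.78433) = 38.1°, dipping toward SW (azimuth ≈ 227°).

38.1°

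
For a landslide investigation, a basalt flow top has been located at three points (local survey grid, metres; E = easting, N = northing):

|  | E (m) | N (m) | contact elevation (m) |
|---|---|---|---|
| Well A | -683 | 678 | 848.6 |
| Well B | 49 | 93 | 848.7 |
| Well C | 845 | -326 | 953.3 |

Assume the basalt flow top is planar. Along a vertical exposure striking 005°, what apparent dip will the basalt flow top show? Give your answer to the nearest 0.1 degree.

Let the plane be z = a·E + b·N + c.
Well B−Well A: 732a − 585b = 0.1;  Well C−Well A: 1528a − 1004b = 104.7.
Solving gives a = 0.38470, b = 0.48120.
Unit vector along 005° is (sin 5°, cos 5°) = (0.0872, 0.9962).
Slope in that direction = a·(0.0872) + b·(0.9962) = 0.51290.
Apparent dip = arctan|0.51290| = 27.2° (true dip is 31.6°, so apparent ≤ true as expected).

27.2°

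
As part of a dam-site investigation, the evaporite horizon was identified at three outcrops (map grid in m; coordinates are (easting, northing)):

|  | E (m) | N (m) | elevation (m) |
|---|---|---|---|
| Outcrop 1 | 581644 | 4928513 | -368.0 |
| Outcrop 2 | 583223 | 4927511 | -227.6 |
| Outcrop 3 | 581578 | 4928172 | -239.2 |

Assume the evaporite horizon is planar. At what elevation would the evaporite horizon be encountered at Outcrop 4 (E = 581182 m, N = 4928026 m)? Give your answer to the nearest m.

Let the plane be z = a·E + b·N + c.
Outcrop 2−Outcrop 1: 1579a − 1002b = 140.4;  Outcrop 3−Outcrop 1: −66a − 341b = 128.8.
Solving gives a = −0.13427902, b = −0.35172312.
Then c = -368 − a·581644 − b·4928513 = 1811206.57.
At (581182, 4928026): z = −78040.5 − 1733300.7 + 1811206.57 = -134.7 m.

-135 m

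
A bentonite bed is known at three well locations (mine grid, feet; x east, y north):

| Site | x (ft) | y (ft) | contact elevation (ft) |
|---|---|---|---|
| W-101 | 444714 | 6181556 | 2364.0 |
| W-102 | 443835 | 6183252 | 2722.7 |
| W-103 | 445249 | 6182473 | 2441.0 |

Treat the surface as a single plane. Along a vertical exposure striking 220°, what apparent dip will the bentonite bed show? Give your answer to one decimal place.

2.4°

Two edge vectors: W-101→W-102 = (-879, 1696, 358.7), W-101→W-103 = (535, 917, 77).
Normal n = (W-101→W-102) × (W-101→W-103) = (-198335.9, 259587.5, -1713403).
So ∂z/∂x = −n_x/n_z = −0.11576 and ∂z/∂y = −n_y/n_z = 0.15150.
Unit vector along 220° is (sin 220°, cos 220°) = (-0.6428, -0.7660).
Slope in that direction = a·(-0.6428) + b·(-0.7660) = −0.04165.
Apparent dip = arctan|0.04165| = 2.4° (true dip is 10.8°, so apparent ≤ true as expected).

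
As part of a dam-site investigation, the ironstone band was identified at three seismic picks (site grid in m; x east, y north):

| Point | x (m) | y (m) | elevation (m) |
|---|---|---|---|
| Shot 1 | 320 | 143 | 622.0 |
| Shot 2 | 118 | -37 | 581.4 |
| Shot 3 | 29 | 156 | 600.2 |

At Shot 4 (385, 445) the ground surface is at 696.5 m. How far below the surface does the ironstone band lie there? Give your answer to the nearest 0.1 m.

Let the plane be z = a·x + b·y + c.
Shot 2−Shot 1: −202a − 180b = −40.6;  Shot 3−Shot 1: −291a + 13b = −21.8.
Solving gives a = 0.08093, b = 0.13473.
Then c = 622 − a·320 − b·143 = 576.83.
At (385, 445): z_contact = 31.16 + 59.96 + 576.83 = 667.95 m.
Depth below ground = 696.5 − 667.95 = 28.6 m.

28.6 m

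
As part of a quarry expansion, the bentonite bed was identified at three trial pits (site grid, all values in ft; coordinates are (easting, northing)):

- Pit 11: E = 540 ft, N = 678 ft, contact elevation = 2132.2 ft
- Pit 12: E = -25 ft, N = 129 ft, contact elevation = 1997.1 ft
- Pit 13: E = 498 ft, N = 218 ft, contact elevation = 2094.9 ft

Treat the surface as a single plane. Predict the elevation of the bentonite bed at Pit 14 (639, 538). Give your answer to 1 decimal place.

2140.5 ft

Two edge vectors: Pit 11→Pit 12 = (-565, -549, -135.1), Pit 11→Pit 13 = (-42, -460, -37.3).
Normal n = (Pit 11→Pit 12) × (Pit 11→Pit 13) = (-41668.3, -15400.3, 236842).
So ∂z/∂E = −n_x/n_z = 0.17593 and ∂z/∂N = −n_y/n_z = 0.06502.
Intercept c from Pit 11: 2132.2 − 95.00 − 44.09 = 1993.11.
At (639, 538): z = 112.4 + 35.0 + 1993.11 = 2140.5 ft.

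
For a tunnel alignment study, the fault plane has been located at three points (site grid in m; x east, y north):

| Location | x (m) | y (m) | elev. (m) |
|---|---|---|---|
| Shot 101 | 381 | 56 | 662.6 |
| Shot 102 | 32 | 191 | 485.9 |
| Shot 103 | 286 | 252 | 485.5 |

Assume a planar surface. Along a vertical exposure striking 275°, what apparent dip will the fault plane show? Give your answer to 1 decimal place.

Two edge vectors: Shot 101→Shot 102 = (-349, 135, -176.7), Shot 101→Shot 103 = (-95, 196, -177.1).
Normal n = (Shot 101→Shot 102) × (Shot 101→Shot 103) = (10724.7, -45021.4, -55579).
So ∂z/∂x = −n_x/n_z = 0.19296 and ∂z/∂y = −n_y/n_z = −0.81004.
Unit vector along 275° is (sin 275°, cos 275°) = (-0.9962, 0.0872).
Slope in that direction = a·(-0.9962) + b·(0.0872) = −0.26283.
Apparent dip = arctan|0.26283| = 14.7° (true dip is 39.8°, so apparent ≤ true as expected).

14.7°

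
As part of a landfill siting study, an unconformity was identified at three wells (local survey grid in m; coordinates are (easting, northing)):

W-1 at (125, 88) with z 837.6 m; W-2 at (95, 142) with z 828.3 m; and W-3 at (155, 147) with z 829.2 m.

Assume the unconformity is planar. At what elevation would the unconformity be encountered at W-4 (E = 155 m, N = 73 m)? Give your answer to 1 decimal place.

Let the plane be z = a·E + b·N + c.
W-2−W-1: −30a + 54b = −9.3;  W-3−W-1: 30a + 59b = −8.4.
Solving gives a = 0.02805, b = −0.15664.
Then c = 837.6 − a·125 − b·88 = 847.88.
At (155, 73): z = 4.3 − 11.4 + 847.88 = 840.8 m.

840.8 m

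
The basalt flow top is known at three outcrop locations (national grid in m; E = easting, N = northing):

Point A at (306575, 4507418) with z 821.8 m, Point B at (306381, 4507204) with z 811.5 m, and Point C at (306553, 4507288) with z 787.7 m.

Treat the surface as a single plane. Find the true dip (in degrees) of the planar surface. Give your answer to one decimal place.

23.1°

Let the plane be z = a·E + b·N + c.
Point B−Point A: −194a − 214b = −10.3;  Point C−Point A: −22a − 130b = −34.1.
Solving gives a = −0.29048, b = 0.31147.
Gradient magnitude |∇z| = √(a² + b²) = √(0.08438 + 0.09701) = 0.42590.
True dip = arctan(0.42590) = 23.1°, dipping toward SE (azimuth ≈ 137°).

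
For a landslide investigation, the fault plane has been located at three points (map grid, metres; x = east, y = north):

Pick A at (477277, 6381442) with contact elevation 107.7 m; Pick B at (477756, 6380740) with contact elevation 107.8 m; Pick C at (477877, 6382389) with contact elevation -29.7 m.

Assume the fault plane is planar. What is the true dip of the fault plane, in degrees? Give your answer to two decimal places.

Let the plane be z = a·x + b·y + c.
Pick B−Pick A: 479a − 702b = 0.1;  Pick C−Pick A: 600a + 947b = −137.4.
Solving gives a = −0.11015, b = −0.07530.
Gradient magnitude |∇z| = √(a² + b²) = √(0.01213 + 0.00567) = 0.13343.
True dip = arctan(0.13343) = 7.60°, dipping toward NE (azimuth ≈ 056°).

7.60°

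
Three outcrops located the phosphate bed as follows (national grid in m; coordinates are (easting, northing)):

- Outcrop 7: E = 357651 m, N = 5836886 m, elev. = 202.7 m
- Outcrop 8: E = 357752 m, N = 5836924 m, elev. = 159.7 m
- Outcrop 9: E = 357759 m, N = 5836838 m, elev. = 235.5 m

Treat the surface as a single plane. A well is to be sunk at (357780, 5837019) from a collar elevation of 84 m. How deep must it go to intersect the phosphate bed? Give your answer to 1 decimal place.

Two edge vectors: Outcrop 7→Outcrop 8 = (101, 38, -43), Outcrop 7→Outcrop 9 = (108, -48, 32.8).
Normal n = (Outcrop 7→Outcrop 8) × (Outcrop 7→Outcrop 9) = (-817.6, -7956.8, -8952).
So ∂z/∂E = −n_x/n_z = −0.091331546 and ∂z/∂N = −n_y/n_z = −0.888829312.
Intercept c from Outcrop 7: 202.7 + 32664.82 + 5187995.37 = 5220862.89.
At (357780, 5837019): z_contact = −32676.60 − 5188113.58 + 5220862.89 = 72.70 m.
Depth below ground = 84 − 72.70 = 11.3 m.

11.3 m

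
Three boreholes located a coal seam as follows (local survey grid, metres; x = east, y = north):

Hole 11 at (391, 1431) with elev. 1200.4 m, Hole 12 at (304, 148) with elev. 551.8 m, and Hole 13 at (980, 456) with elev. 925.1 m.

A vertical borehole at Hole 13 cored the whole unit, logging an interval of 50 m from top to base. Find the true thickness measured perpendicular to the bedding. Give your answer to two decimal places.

Two edge vectors: Hole 11→Hole 12 = (-87, -1283, -648.6), Hole 11→Hole 13 = (589, -975, -275.3).
Normal n = (Hole 11→Hole 12) × (Hole 11→Hole 13) = (-279175.1, -405976.5, 840512).
So ∂z/∂x = −n_x/n_z = 0.33215 and ∂z/∂y = −n_y/n_z = 0.48301.
|∇z| = √(a²+b²) = 0.58619, so dip δ = arctan(0.58619) = 30.38°.
True thickness = vertical thickness × cos δ = 50 × cos 30.38° = 43.14 m.

43.14 m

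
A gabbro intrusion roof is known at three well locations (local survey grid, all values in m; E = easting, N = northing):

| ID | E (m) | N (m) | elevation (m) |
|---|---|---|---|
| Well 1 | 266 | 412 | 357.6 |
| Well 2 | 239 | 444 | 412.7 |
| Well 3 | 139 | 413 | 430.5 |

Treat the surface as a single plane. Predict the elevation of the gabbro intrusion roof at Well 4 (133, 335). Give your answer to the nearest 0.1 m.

336.7 m

Two edge vectors: Well 1→Well 2 = (-27, 32, 55.1), Well 1→Well 3 = (-127, 1, 72.9).
Normal n = (Well 1→Well 2) × (Well 1→Well 3) = (2277.7, -5029.4, 4037).
So ∂z/∂E = −n_x/n_z = −0.56421 and ∂z/∂N = −n_y/n_z = 1.24583.
Intercept c from Well 1: 357.6 + 150.08 − 513.28 = −5.60.
At (133, 335): z = −75.0 + 417.4 − 5.60 = 336.7 m.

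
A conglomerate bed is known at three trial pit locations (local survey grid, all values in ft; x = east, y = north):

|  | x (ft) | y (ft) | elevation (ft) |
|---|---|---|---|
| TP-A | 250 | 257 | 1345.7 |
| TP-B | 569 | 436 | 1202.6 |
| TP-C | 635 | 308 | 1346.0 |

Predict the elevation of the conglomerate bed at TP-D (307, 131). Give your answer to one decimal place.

Two edge vectors: TP-A→TP-B = (319, 179, -143.1), TP-A→TP-C = (385, 51, 0.3).
Normal n = (TP-A→TP-B) × (TP-A→TP-C) = (7351.8, -55189.2, -52646).
So ∂z/∂x = −n_x/n_z = 0.13965 and ∂z/∂y = −n_y/n_z = −1.04831.
Intercept c from TP-A: 1345.7 − 34.91 + 269.42 = 1580.20.
At (307, 131): z = 42.9 − 137.3 + 1580.20 = 1485.7 ft.

1485.7 ft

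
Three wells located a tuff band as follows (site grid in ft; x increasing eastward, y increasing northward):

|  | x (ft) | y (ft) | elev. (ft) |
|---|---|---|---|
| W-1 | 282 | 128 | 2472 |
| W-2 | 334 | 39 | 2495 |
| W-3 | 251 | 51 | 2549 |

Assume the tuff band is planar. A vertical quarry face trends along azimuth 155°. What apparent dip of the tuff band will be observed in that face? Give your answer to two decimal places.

17.46°

Let the plane be z = a·x + b·y + c.
W-2−W-1: 52a − 89b = 23;  W-3−W-1: −31a − 77b = 77.
Solving gives a = −0.75144, b = −0.69747.
Unit vector along 155° is (sin 155°, cos 155°) = (0.4226, -0.9063).
Slope in that direction = a·(0.4226) + b·(-0.9063) = 0.31455.
Apparent dip = arctan|0.31455| = 17.46° (true dip is 45.7°, so apparent ≤ true as expected).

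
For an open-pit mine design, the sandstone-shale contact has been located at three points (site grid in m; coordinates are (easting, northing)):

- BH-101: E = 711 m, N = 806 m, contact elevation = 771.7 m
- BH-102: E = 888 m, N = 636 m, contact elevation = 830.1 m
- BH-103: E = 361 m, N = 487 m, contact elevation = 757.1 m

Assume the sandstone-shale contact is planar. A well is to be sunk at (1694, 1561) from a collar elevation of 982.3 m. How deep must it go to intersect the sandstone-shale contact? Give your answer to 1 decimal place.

Let the plane be z = a·E + b·N + c.
BH-102−BH-101: 177a − 170b = 58.4;  BH-103−BH-101: −350a − 319b = −14.6.
Solving gives a = 0.182055, b = −0.153978.
Then c = 771.7 − a·711 − b·806 = 766.37.
At (1694, 1561): z_contact = 308.40 − 240.36 + 766.37 = 834.41 m.
Depth below ground = 982.3 − 834.41 = 147.9 m.

147.9 m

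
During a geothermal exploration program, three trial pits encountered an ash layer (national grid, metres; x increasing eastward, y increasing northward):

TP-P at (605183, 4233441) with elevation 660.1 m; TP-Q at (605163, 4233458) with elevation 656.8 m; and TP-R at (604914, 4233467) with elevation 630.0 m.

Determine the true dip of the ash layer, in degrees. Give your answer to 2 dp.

7.21°

Let the plane be z = a·x + b·y + c.
TP-Q−TP-P: −20a + 17b = −3.3;  TP-R−TP-P: −269a + 26b = −30.1.
Solving gives a = 0.10508, b = −0.07049.
Gradient magnitude |∇z| = √(a² + b²) = √(0.01104 + 0.00497) = 0.12654.
True dip = arctan(0.12654) = 7.21°, dipping toward NW (azimuth ≈ 304°).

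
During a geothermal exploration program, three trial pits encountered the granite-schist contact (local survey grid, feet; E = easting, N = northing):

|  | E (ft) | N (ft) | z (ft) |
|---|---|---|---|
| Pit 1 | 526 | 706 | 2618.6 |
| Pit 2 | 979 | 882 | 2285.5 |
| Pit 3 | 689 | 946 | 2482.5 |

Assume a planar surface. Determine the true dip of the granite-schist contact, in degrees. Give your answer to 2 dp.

Two edge vectors: Pit 1→Pit 2 = (453, 176, -333.1), Pit 1→Pit 3 = (163, 240, -136.1).
Normal n = (Pit 1→Pit 2) × (Pit 1→Pit 3) = (55990.4, 7358, 80032).
So ∂z/∂E = −n_x/n_z = −0.69960 and ∂z/∂N = −n_y/n_z = −0.09194.
Gradient magnitude |∇z| = √(a² + b²) = √(0.48944 + 0.00845) = 0.70562.
True dip = arctan(0.70562) = 35.21°, dipping toward E (azimuth ≈ 083°).

35.21°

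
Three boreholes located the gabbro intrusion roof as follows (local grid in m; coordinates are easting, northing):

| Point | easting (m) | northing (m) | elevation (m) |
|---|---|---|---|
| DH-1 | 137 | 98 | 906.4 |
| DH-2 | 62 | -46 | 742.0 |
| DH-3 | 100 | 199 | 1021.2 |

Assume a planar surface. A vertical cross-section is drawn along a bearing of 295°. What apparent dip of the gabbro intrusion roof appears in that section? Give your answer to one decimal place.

25.5°

Let the plane be z = a·easting + b·northing + c.
DH-2−DH-1: −75a − 144b = −164.4;  DH-3−DH-1: −37a + 101b = 114.8.
Solving gives a = 0.00567, b = 1.13871.
Unit vector along 295° is (sin 295°, cos 295°) = (-0.9063, 0.4226).
Slope in that direction = a·(-0.9063) + b·(0.4226) = 0.47610.
Apparent dip = arctan|0.47610| = 25.5° (true dip is 48.7°, so apparent ≤ true as expected).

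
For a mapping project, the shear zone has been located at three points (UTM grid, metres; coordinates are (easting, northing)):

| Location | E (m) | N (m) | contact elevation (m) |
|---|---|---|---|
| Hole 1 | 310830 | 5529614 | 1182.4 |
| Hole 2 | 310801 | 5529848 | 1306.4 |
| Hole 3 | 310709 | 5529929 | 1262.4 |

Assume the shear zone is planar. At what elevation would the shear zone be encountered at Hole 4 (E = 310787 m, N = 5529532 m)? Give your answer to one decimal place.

1082.6 m

Two edge vectors: Hole 1→Hole 2 = (-29, 234, 124), Hole 1→Hole 3 = (-121, 315, 80).
Normal n = (Hole 1→Hole 2) × (Hole 1→Hole 3) = (-20340, -12684, 19179).
So ∂z/∂E = −n_x/n_z = 1.060534960 and ∂z/∂N = −n_y/n_z = 0.661348350.
Intercept c from Hole 1: 1182.4 − 329646.08 − 3657001.09 = −3985464.78.
At (310787, 5529532): z = 329600.5 + 3656946.9 − 3985464.78 = 1082.6 m.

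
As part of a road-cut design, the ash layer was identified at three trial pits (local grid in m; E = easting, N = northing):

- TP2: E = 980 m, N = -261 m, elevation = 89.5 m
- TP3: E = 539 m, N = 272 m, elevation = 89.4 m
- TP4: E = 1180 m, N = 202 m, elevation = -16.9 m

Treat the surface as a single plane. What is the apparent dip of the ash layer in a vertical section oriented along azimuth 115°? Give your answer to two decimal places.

Two edge vectors: TP2→TP3 = (-441, 533, -0.1), TP2→TP4 = (200, 463, -106.4).
Normal n = (TP2→TP3) × (TP2→TP4) = (-56664.9, -46942.4, -310783).
So ∂z/∂E = −n_x/n_z = −0.18233 and ∂z/∂N = −n_y/n_z = −0.15105.
Unit vector along 115° is (sin 115°, cos 115°) = (0.9063, -0.4226).
Slope in that direction = a·(0.9063) + b·(-0.4226) = −0.10141.
Apparent dip = arctan|0.10141| = 5.79° (true dip is 13.3°, so apparent ≤ true as expected).

5.79°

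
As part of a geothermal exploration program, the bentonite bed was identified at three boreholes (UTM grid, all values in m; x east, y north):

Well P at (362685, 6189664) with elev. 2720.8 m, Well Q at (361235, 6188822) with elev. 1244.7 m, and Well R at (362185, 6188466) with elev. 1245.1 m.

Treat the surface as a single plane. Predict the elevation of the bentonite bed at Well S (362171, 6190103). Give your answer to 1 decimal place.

2983.0 m

Let the plane be z = a·x + b·y + c.
Well Q−Well P: −1450a − 842b = −1476.1;  Well R−Well P: −500a − 1198b = −1475.7.
Solving gives a = 0.399535294, b = 1.065052048.
Then c = 2720.8 − a·362685 − b·6189664 = −6734498.98.
At (362171, 6190103): z = 144700.1 + 6592781.9 − 6734498.98 = 2983.0 m.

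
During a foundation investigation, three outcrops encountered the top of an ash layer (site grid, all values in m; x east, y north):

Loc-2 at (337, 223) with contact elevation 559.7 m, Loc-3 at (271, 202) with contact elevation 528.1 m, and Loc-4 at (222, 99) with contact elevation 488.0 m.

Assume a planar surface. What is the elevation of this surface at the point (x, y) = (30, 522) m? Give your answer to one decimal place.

Let the plane be z = a·x + b·y + c.
Loc-3−Loc-2: −66a − 21b = −31.6;  Loc-4−Loc-2: −115a − 124b = −71.7.
Solving gives a = 0.41822, b = 0.19036.
Then c = 559.7 − a·337 − b·223 = 376.31.
At (30, 522): z = 12.5 + 99.4 + 376.31 = 488.2 m.

488.2 m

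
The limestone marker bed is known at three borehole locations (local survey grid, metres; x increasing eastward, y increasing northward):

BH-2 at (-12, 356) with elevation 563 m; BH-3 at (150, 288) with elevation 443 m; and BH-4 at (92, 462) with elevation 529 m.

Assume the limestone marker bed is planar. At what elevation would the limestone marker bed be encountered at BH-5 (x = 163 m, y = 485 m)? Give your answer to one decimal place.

491.6 m

Let the plane be z = a·x + b·y + c.
BH-3−BH-2: 162a − 68b = −120;  BH-4−BH-2: 104a + 106b = −34.
Solving gives a = −0.62003, b = 0.28758.
Then c = 563 − a·-12 − b·356 = 453.18.
At (163, 485): z = −101.1 + 139.5 + 453.18 = 491.6 m.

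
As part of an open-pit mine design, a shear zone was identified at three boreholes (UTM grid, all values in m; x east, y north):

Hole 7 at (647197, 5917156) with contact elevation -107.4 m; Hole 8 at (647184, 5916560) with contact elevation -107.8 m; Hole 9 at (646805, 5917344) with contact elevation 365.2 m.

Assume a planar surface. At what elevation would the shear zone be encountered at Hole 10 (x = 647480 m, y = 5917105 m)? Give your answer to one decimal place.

-446.3 m

Let the plane be z = a·x + b·y + c.
Hole 8−Hole 7: −13a − 596b = −0.4;  Hole 9−Hole 7: −392a + 188b = 472.6.
Solving gives a = −1.192812484, b = 0.026688863.
Then c = -107.4 − a·647197 − b·5917156 = 613955.10.
At (647480, 5917105): z = −772322.2 + 157920.8 + 613955.10 = -446.3 m.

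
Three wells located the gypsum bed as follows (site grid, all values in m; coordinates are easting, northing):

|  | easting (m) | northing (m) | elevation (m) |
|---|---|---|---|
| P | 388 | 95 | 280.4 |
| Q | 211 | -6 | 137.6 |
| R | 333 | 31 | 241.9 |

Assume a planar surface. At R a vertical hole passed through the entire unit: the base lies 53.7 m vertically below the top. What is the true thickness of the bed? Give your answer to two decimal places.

Two edge vectors: P→Q = (-177, -101, -142.8), P→R = (-55, -64, -38.5).
Normal n = (P→Q) × (P→R) = (-5250.7, 1039.5, 5773).
So ∂z/∂easting = −n_x/n_z = 0.90953 and ∂z/∂northing = −n_y/n_z = −0.18006.
|∇z| = √(a²+b²) = 0.92718, so dip δ = arctan(0.92718) = 42.84°.
True thickness = vertical thickness × cos δ = 53.7 × cos 42.84° = 39.38 m.

39.38 m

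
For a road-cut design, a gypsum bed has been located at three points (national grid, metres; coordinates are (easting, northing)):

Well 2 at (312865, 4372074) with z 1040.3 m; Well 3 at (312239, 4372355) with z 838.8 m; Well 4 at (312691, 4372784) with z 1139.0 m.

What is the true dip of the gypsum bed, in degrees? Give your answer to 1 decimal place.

26.4°

Let the plane be z = a·E + b·N + c.
Well 3−Well 2: −626a + 281b = −201.5;  Well 4−Well 2: −174a + 710b = 98.7.
Solving gives a = 0.43179, b = 0.24483.
Gradient magnitude |∇z| = √(a² + b²) = √(0.18644 + 0.05994) = 0.49637.
True dip = arctan(0.49637) = 26.4°, dipping toward WSW (azimuth ≈ 240°).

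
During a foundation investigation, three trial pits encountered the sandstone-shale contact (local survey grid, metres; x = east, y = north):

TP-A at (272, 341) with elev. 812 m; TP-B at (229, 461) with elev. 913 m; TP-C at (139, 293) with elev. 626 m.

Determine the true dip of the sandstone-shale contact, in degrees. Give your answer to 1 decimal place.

56.9°

Let the plane be z = a·x + b·y + c.
TP-B−TP-A: −43a + 120b = 101;  TP-C−TP-A: −133a − 48b = −186.
Solving gives a = 0.96937, b = 1.18903.
Gradient magnitude |∇z| = √(a² + b²) = √(0.93969 + 1.41378) = 1.53410.
True dip = arctan(1.53410) = 56.9°, dipping toward SW (azimuth ≈ 219°).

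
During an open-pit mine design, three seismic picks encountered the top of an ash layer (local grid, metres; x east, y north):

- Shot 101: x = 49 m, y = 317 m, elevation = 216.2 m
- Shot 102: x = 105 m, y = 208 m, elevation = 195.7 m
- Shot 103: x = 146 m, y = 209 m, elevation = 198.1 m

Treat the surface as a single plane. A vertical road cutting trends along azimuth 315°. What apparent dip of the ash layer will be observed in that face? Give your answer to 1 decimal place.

6.5°

Two edge vectors: Shot 101→Shot 102 = (56, -109, -20.5), Shot 101→Shot 103 = (97, -108, -18.1).
Normal n = (Shot 101→Shot 102) × (Shot 101→Shot 103) = (-241.1, -974.9, 4525).
So ∂z/∂x = −n_x/n_z = 0.05328 and ∂z/∂y = −n_y/n_z = 0.21545.
Unit vector along 315° is (sin 315°, cos 315°) = (-0.7071, 0.7071).
Slope in that direction = a·(-0.7071) + b·(0.7071) = 0.11467.
Apparent dip = arctan|0.11467| = 6.5° (true dip is 12.5°, so apparent ≤ true as expected).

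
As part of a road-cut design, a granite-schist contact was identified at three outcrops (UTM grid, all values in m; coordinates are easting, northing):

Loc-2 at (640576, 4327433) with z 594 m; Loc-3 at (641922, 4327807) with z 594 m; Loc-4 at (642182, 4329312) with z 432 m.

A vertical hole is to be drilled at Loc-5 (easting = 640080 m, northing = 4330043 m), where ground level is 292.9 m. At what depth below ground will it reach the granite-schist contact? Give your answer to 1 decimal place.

Two edge vectors: Loc-2→Loc-3 = (1346, 374, 0), Loc-2→Loc-4 = (1606, 1879, -162).
Normal n = (Loc-2→Loc-3) × (Loc-2→Loc-4) = (-60588, 218052, 1928490).
So ∂z/∂easting = −n_x/n_z = 0.031417327 and ∂z/∂northing = −n_y/n_z = −0.113068774.
Intercept c from Loc-2: 594 − 20125.19 + 489297.54 = 469766.36.
At (640080, 4330043): z_contact = 20109.60 − 489592.65 + 469766.36 = 283.31 m.
Depth below ground = 292.9 − 283.31 = 9.6 m.

9.6 m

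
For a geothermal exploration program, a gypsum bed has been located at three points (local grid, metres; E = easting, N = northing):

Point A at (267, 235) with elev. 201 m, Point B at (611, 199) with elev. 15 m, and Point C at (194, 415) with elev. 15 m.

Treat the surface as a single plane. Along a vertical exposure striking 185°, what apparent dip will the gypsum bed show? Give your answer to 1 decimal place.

Two edge vectors: Point A→Point B = (344, -36, -186), Point A→Point C = (-73, 180, -186).
Normal n = (Point A→Point B) × (Point A→Point C) = (40176, 77562, 59292).
So ∂z/∂E = −n_x/n_z = −0.67760 and ∂z/∂N = −n_y/n_z = −1.30814.
Unit vector along 185° is (sin 185°, cos 185°) = (-0.0872, -0.9962).
Slope in that direction = a·(-0.0872) + b·(-0.9962) = 1.36221.
Apparent dip = arctan|1.36221| = 53.7° (true dip is 55.8°, so apparent ≤ true as expected).

53.7°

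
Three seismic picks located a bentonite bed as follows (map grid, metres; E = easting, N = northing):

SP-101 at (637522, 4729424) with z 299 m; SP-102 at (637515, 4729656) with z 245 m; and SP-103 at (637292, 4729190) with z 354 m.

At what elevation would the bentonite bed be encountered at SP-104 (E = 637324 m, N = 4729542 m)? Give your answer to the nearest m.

272 m

Two edge vectors: SP-101→SP-102 = (-7, 232, -54), SP-101→SP-103 = (-230, -234, 55).
Normal n = (SP-101→SP-102) × (SP-101→SP-103) = (124, 12805, 54998).
So ∂z/∂E = −n_x/n_z = −0.00225463 and ∂z/∂N = −n_y/n_z = −0.23282665.
Intercept c from SP-101: 299 + 1437.37 + 1101135.94 = 1102872.31.
At (637324, 4729542): z = −1436.9 − 1101163.4 + 1102872.31 = 272.0 m.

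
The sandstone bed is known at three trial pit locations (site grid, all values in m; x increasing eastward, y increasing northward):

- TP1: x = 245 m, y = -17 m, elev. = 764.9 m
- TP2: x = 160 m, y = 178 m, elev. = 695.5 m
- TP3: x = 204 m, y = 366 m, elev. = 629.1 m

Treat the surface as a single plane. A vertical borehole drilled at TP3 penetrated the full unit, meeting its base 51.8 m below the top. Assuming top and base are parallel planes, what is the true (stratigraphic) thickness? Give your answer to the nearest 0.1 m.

48.8 m

Let the plane be z = a·x + b·y + c.
TP2−TP1: −85a + 195b = −69.4;  TP3−TP1: −41a + 383b = −135.8.
Solving gives a = 0.00404, b = −0.35414.
|∇z| = √(a²+b²) = 0.35416, so dip δ = arctan(0.35416) = 19.50°.
True thickness = vertical thickness × cos δ = 51.8 × cos 19.50° = 48.8 m.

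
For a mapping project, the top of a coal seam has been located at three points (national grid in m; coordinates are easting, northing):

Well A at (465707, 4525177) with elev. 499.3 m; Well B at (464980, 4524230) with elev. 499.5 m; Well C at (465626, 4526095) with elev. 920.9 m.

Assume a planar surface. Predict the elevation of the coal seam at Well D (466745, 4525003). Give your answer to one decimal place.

-129.6 m

Let the plane be z = a·easting + b·northing + c.
Well B−Well A: −727a − 947b = 0.2;  Well C−Well A: −81a + 918b = 421.6.
Solving gives a = −0.536813006, b = 0.411893406.
Then c = 499.3 − a·465707 − b·4525177 = −1613393.69.
At (466745, 4525003): z = −250554.8 + 1863818.9 − 1613393.69 = -129.6 m.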